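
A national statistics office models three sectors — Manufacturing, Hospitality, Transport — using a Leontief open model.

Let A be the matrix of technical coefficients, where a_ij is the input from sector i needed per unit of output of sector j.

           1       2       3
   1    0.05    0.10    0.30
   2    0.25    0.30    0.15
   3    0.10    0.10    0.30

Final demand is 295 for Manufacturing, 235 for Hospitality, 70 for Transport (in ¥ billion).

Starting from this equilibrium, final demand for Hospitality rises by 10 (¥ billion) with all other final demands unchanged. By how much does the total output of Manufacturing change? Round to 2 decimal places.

I − A =
  [   0.95    -0.10    -0.30]
  [  -0.25     0.70    -0.15]
  [  -0.10    -0.10     0.70]
Cofactors of I−A, C_ij = (−1)^(i+j)·(minor ij) (rows/columns in the sector order above):
  C_11 = (0.70)(0.70) − (-0.15)(-0.10) = 0.4750
  C_12 = −[(-0.25)(0.70) − (-0.15)(-0.10)] = 0.1900
  C_13 = (-0.25)(-0.10) − (0.70)(-0.10) = 0.0950
  C_21 = −[(-0.10)(0.70) − (-0.30)(-0.10)] = 0.1000
  C_22 = (0.95)(0.70) − (-0.30)(-0.10) = 0.6350
  C_23 = −[(0.95)(-0.10) − (-0.10)(-0.10)] = 0.1050
  C_31 = (-0.10)(-0.15) − (-0.30)(0.70) = 0.2250
  C_32 = −[(0.95)(-0.15) − (-0.30)(-0.25)] = 0.2175
  C_33 = (0.95)(0.70) − (-0.10)(-0.25) = 0.6400
det(I−A) = Σ_j (I−A)_1j·C_1j = (0.95)(0.4750) + (-0.10)(0.1900) + (-0.30)(0.0950) = 0.40375
adj(I−A) = Cᵀ =
  [ 0.4750   0.1000   0.2250]
  [ 0.1900   0.6350   0.2175]
  [ 0.0950   0.1050   0.6400]
(I − A)⁻¹ = adj(I−A) / det(I−A) ≈
  [   1.1765     0.2477     0.5573]
  [   0.4706     1.5728     0.5387]
  [   0.2353     0.2601     1.5851]
Δx = (I − A)⁻¹ Δd with Δd having +10 in the Hospitality component and 0 elsewhere.
So Δx_1 = L_12 · (+10), where L_12 = adj(I−A)_12 / det(I−A) = 0.1000 / 0.40375.
Δx_1 = 0.1000 × (+10) / 0.40375 = 1.00 / 0.40375 ≈ 2.48.

Δx_1 = 2.48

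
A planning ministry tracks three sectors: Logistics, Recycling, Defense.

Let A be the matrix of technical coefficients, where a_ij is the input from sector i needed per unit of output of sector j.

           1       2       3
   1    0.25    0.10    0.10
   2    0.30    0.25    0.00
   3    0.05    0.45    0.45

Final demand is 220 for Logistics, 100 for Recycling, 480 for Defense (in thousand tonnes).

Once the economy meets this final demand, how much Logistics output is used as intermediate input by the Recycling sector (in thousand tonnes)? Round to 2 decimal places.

I − A =
  [   0.75    -0.10    -0.10]
  [  -0.30     0.75     0.00]
  [  -0.05    -0.45     0.55]
Cofactors of I−A, C_ij = (−1)^(i+j)·(minor ij) (rows/columns in the sector order above):
  C_11 = (0.75)(0.55) − (0.00)(-0.45) = 0.4125
  C_12 = −[(-0.30)(0.55) − (0.00)(-0.05)] = 0.1650
  C_13 = (-0.30)(-0.45) − (0.75)(-0.05) = 0.1725
  C_21 = −[(-0.10)(0.55) − (-0.10)(-0.45)] = 0.1000
  C_22 = (0.75)(0.55) − (-0.10)(-0.05) = 0.4075
  C_23 = −[(0.75)(-0.45) − (-0.10)(-0.05)] = 0.3425
  C_31 = (-0.10)(0.00) − (-0.10)(0.75) = 0.0750
  C_32 = −[(0.75)(0.00) − (-0.10)(-0.30)] = 0.0300
  C_33 = (0.75)(0.75) − (-0.10)(-0.30) = 0.5325
det(I−A) = Σ_j (I−A)_1j·C_1j = (0.75)(0.4125) + (-0.10)(0.1650) + (-0.10)(0.1725) = 0.275625
adj(I−A) = Cᵀ =
  [ 0.4125   0.1000   0.0750]
  [ 0.1650   0.4075   0.0300]
  [ 0.1725   0.3425   0.5325]
(I − A)⁻¹ = adj(I−A) / det(I−A) ≈
  [   1.4966     0.3628     0.2721]
  [   0.5986     1.4785     0.1088]
  [   0.6259     1.2426     1.9320]
First solve x = (I − A)⁻¹ d = adj(I−A)·d / det(I−A); in particular x_2 = (0.1650·220 + 0.4075·100 + 0.0300·480) / 0.275625 = 91.45 / 0.275625 ≈ 331.7914.
Intermediate flow from 1 to 2: z_12 = a_12 · x_2 = 0.10 × 91.45 / 0.275625 = 9.145 / 0.275625 ≈ 33.18.

z_12 = 33.18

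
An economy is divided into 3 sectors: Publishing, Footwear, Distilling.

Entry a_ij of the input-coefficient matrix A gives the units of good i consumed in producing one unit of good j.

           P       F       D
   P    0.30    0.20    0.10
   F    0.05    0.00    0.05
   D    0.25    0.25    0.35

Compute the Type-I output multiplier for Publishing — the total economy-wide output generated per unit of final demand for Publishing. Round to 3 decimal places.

I − A =
  [   0.70    -0.20    -0.10]
  [  -0.05     1.00    -0.05]
  [  -0.25    -0.25     0.65]
Cofactors of I−A, C_ij = (−1)^(i+j)·(minor ij) (rows/columns in the sector order above):
  C_11 = (1.00)(0.65) − (-0.05)(-0.25) = 0.6375
  C_12 = −[(-0.05)(0.65) − (-0.05)(-0.25)] = 0.0450
  C_13 = (-0.05)(-0.25) − (1.00)(-0.25) = 0.2625
  C_21 = −[(-0.20)(0.65) − (-0.10)(-0.25)] = 0.1550
  C_22 = (0.70)(0.65) − (-0.10)(-0.25) = 0.4300
  C_23 = −[(0.70)(-0.25) − (-0.20)(-0.25)] = 0.2250
  C_31 = (-0.20)(-0.05) − (-0.10)(1.00) = 0.1100
  C_32 = −[(0.70)(-0.05) − (-0.10)(-0.05)] = 0.0400
  C_33 = (0.70)(1.00) − (-0.20)(-0.05) = 0.6900
det(I−A) = Σ_j (I−A)_1j·C_1j = (0.70)(0.6375) + (-0.20)(0.0450) + (-0.10)(0.2625) = 0.4110
adj(I−A) = Cᵀ =
  [ 0.6375   0.1550   0.1100]
  [ 0.0450   0.4300   0.0400]
  [ 0.2625   0.2250   0.6900]
(I − A)⁻¹ = adj(I−A) / det(I−A) ≈
  [   1.5511     0.3771     0.2676]
  [   0.1095     1.0462     0.0973]
  [   0.6387     0.5474     1.6788]
The output multiplier for sector j is the column-j sum of the Leontief inverse (I − A)⁻¹ = adj(I−A) / det(I−A).
Column P of adj(I−A): (0.6375, 0.0450, 0.2625); det(I−A) = 0.4110.
m_P = (0.6375 + 0.0450 + 0.2625) / 0.4110 = 0.945 / 0.4110 ≈ 2.299.

m_P = 2.299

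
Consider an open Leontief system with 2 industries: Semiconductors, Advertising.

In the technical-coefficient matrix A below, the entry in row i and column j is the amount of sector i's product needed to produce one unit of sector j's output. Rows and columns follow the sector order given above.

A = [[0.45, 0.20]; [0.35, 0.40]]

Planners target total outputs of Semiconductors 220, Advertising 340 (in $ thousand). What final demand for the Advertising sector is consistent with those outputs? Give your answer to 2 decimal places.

I − A =
  [   0.55    -0.20]
  [  -0.35     0.60]
d = (I − A) x:
  d_S = (+0.55)·220 + (-0.20)·340 = 53.00
  d_A = (-0.35)·220 + (+0.60)·340 = 127.00

d_A = 127.00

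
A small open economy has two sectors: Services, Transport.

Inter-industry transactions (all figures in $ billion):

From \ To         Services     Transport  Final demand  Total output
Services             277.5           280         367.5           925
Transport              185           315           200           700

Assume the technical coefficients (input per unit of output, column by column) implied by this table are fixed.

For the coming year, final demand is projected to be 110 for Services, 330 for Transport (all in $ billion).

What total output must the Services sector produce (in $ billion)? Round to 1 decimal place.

Technical coefficients a_ij = z_ij / X_j:
  a_SS = 277.5/925 = 0.30, a_TS = 185/925 = 0.20
  a_ST = 280/700 = 0.40, a_TT = 315/700 = 0.45
I − A =
  [   0.70    -0.40]
  [  -0.20     0.55]
det(I−A) = (0.70)(0.55) − (-0.40)(-0.20) = 0.3050
adj(I−A) = [[0.55, 0.40], [0.20, 0.70]]
(I − A)⁻¹ = adj(I−A) / det(I−A) ≈
  [   1.8033     1.3115]
  [   0.6557     2.2951]
x = (I − A)⁻¹ d = adj(I−A)·d / det(I−A), with det(I−A) = 0.3050:
  x_S = (0.55·110 + 0.40·330) / 0.3050 = 192.50 / 0.3050 ≈ 631.1
  x_T = (0.20·110 + 0.70·330) / 0.3050 = 253.00 / 0.3050 ≈ 829.5

x_S = 631.1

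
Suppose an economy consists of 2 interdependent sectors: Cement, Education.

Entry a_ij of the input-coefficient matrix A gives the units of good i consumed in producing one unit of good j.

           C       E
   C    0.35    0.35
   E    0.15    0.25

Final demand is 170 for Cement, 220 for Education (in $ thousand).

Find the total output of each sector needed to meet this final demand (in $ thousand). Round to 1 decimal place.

x_C = 470.1, x_E = 387.4

I − A =
  [   0.65    -0.35]
  [  -0.15     0.75]
det(I−A) = (0.65)(0.75) − (-0.35)(-0.15) = 0.4350
adj(I−A) = [[0.75, 0.35], [0.15, 0.65]]
(I − A)⁻¹ = adj(I−A) / det(I−A) ≈
  [   1.7241     0.8046]
  [   0.3448     1.4943]
x = (I − A)⁻¹ d = adj(I−A)·d / det(I−A), with det(I−A) = 0.4350:
  x_C = (0.75·170 + 0.35·220) / 0.4350 = 204.50 / 0.4350 ≈ 470.1
  x_E = (0.15·170 + 0.65·220) / 0.4350 = 168.50 / 0.4350 ≈ 387.4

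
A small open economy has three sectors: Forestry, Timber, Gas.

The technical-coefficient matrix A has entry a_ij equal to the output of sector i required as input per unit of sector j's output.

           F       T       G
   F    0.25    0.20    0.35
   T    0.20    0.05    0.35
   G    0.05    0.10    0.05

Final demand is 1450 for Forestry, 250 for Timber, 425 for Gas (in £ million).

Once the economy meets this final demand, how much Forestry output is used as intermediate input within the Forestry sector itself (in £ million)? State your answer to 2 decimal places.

I − A =
  [   0.75    -0.20    -0.35]
  [  -0.20     0.95    -0.35]
  [  -0.05    -0.10     0.95]
Cofactors of I−A, C_ij = (−1)^(i+j)·(minor ij) (rows/columns in the sector order above):
  C_11 = (0.95)(0.95) − (-0.35)(-0.10) = 0.8675
  C_12 = −[(-0.20)(0.95) − (-0.35)(-0.05)] = 0.2075
  C_13 = (-0.20)(-0.10) − (0.95)(-0.05) = 0.0675
  C_21 = −[(-0.20)(0.95) − (-0.35)(-0.10)] = 0.2250
  C_22 = (0.75)(0.95) − (-0.35)(-0.05) = 0.6950
  C_23 = −[(0.75)(-0.10) − (-0.20)(-0.05)] = 0.0850
  C_31 = (-0.20)(-0.35) − (-0.35)(0.95) = 0.4025
  C_32 = −[(0.75)(-0.35) − (-0.35)(-0.20)] = 0.3325
  C_33 = (0.75)(0.95) − (-0.20)(-0.20) = 0.6725
det(I−A) = Σ_j (I−A)_1j·C_1j = (0.75)(0.8675) + (-0.20)(0.2075) + (-0.35)(0.0675) = 0.5855
adj(I−A) = Cᵀ =
  [ 0.8675   0.2250   0.4025]
  [ 0.2075   0.6950   0.3325]
  [ 0.0675   0.0850   0.6725]
(I − A)⁻¹ = adj(I−A) / det(I−A) ≈
  [   1.4816     0.3843     0.6874]
  [   0.3544     1.1870     0.5679]
  [   0.1153     0.1452     1.1486]
First solve x = (I − A)⁻¹ d = adj(I−A)·d / det(I−A); in particular x_F = (0.8675·1450 + 0.2250·250 + 0.4025·425) / 0.5855 = 1485.1875 / 0.5855 ≈ 2536.6140.
Intermediate flow from F to F: z_FF = a_FF · x_F = 0.25 × 1485.1875 / 0.5855 = 371.296875 / 0.5855 ≈ 634.15.

z_FF = 634.15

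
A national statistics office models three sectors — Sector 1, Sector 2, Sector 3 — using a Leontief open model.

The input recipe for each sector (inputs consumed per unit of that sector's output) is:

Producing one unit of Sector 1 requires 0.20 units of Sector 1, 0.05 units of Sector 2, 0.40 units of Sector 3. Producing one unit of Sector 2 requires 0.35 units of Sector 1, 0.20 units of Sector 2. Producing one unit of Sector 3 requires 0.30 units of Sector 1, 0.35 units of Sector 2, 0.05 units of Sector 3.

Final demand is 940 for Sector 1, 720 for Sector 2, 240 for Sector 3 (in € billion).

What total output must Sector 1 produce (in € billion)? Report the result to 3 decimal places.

I − A =
  [   0.80    -0.35    -0.30]
  [  -0.05     0.80    -0.35]
  [  -0.40     0.00     0.95]
Cofactors of I−A, C_ij = (−1)^(i+j)·(minor ij) (rows/columns in the sector order above):
  C_11 = (0.80)(0.95) − (-0.35)(0.00) = 0.7600
  C_12 = −[(-0.05)(0.95) − (-0.35)(-0.40)] = 0.1875
  C_13 = (-0.05)(0.00) − (0.80)(-0.40) = 0.3200
  C_21 = −[(-0.35)(0.95) − (-0.30)(0.00)] = 0.3325
  C_22 = (0.80)(0.95) − (-0.30)(-0.40) = 0.6400
  C_23 = −[(0.80)(0.00) − (-0.35)(-0.40)] = 0.1400
  C_31 = (-0.35)(-0.35) − (-0.30)(0.80) = 0.3625
  C_32 = −[(0.80)(-0.35) − (-0.30)(-0.05)] = 0.2950
  C_33 = (0.80)(0.80) − (-0.35)(-0.05) = 0.6225
det(I−A) = Σ_j (I−A)_1j·C_1j = (0.80)(0.7600) + (-0.35)(0.1875) + (-0.30)(0.3200) = 0.446375
adj(I−A) = Cᵀ =
  [ 0.7600   0.3325   0.3625]
  [ 0.1875   0.6400   0.2950]
  [ 0.3200   0.1400   0.6225]
(I − A)⁻¹ = adj(I−A) / det(I−A) ≈
  [   1.7026     0.7449     0.8121]
  [   0.4201     1.4338     0.6609]
  [   0.7169     0.3136     1.3946]
x = (I − A)⁻¹ d = adj(I−A)·d / det(I−A), with det(I−A) = 0.446375:
  x_1 = (0.7600·940 + 0.3325·720 + 0.3625·240) / 0.446375 = 1040.80 / 0.446375 ≈ 2331.672
  x_2 = (0.1875·940 + 0.6400·720 + 0.2950·240) / 0.446375 = 707.85 / 0.446375 ≈ 1585.774
  x_3 = (0.3200·940 + 0.1400·720 + 0.6225·240) / 0.446375 = 551.00 / 0.446375 ≈ 1234.388

x_1 = 2331.672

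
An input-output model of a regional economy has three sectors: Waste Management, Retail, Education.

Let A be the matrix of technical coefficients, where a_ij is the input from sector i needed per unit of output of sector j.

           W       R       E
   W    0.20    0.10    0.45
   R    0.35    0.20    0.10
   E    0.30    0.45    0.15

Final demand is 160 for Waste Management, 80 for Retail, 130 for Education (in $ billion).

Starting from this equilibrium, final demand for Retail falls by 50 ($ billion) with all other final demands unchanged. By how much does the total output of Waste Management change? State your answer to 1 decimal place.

Δx_W = -48.5

I − A =
  [   0.80    -0.10    -0.45]
  [  -0.35     0.80    -0.10]
  [  -0.30    -0.45     0.85]
Cofactors of I−A, C_ij = (−1)^(i+j)·(minor ij) (rows/columns in the sector order above):
  C_11 = (0.80)(0.85) − (-0.10)(-0.45) = 0.6350
  C_12 = −[(-0.35)(0.85) − (-0.10)(-0.30)] = 0.3275
  C_13 = (-0.35)(-0.45) − (0.80)(-0.30) = 0.3975
  C_21 = −[(-0.10)(0.85) − (-0.45)(-0.45)] = 0.2875
  C_22 = (0.80)(0.85) − (-0.45)(-0.30) = 0.5450
  C_23 = −[(0.80)(-0.45) − (-0.10)(-0.30)] = 0.3900
  C_31 = (-0.10)(-0.10) − (-0.45)(0.80) = 0.3700
  C_32 = −[(0.80)(-0.10) − (-0.45)(-0.35)] = 0.2375
  C_33 = (0.80)(0.80) − (-0.10)(-0.35) = 0.6050
det(I−A) = Σ_j (I−A)_1j·C_1j = (0.80)(0.6350) + (-0.10)(0.3275) + (-0.45)(0.3975) = 0.296375
adj(I−A) = Cᵀ =
  [ 0.6350   0.2875   0.3700]
  [ 0.3275   0.5450   0.2375]
  [ 0.3975   0.3900   0.6050]
(I − A)⁻¹ = adj(I−A) / det(I−A) ≈
  [   2.1426     0.9701     1.2484]
  [   1.1050     1.8389     0.8013]
  [   1.3412     1.3159     2.0413]
Δx = (I − A)⁻¹ Δd with Δd having -50 in the Retail component and 0 elsewhere.
So Δx_W = L_WR · (-50), where L_WR = adj(I−A)_WR / det(I−A) = 0.2875 / 0.296375.
Δx_W = 0.2875 × (-50) / 0.296375 = -14.375 / 0.296375 ≈ -48.5.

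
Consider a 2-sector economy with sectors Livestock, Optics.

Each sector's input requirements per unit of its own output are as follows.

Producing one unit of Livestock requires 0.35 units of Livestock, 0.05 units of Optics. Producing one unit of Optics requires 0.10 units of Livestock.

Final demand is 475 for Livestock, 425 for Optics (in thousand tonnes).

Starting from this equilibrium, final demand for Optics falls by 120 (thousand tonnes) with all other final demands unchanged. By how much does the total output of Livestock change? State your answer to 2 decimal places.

I − A =
  [   0.65    -0.10]
  [  -0.05     1.00]
det(I−A) = (0.65)(1.00) − (-0.10)(-0.05) = 0.6450
adj(I−A) = [[1.00, 0.10], [0.05, 0.65]]
(I − A)⁻¹ = adj(I−A) / det(I−A) ≈
  [   1.5504     0.1550]
  [   0.0775     1.0078]
Δx = (I − A)⁻¹ Δd with Δd having -120 in the Optics component and 0 elsewhere.
So Δx_1 = L_12 · (-120), where L_12 = adj(I−A)_12 / det(I−A) = 0.10 / 0.6450.
Δx_1 = 0.10 × (-120) / 0.6450 = -12.00 / 0.6450 ≈ -18.60.

Δx_1 = -18.60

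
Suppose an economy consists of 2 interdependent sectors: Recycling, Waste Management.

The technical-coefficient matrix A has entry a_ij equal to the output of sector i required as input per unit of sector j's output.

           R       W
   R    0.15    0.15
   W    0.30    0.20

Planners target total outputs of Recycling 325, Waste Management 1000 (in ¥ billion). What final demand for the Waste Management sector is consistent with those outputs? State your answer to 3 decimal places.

I − A =
  [   0.85    -0.15]
  [  -0.30     0.80]
d = (I − A) x:
  d_R = (+0.85)·325 + (-0.15)·1000 = 126.250
  d_W = (-0.30)·325 + (+0.80)·1000 = 702.500

d_W = 702.500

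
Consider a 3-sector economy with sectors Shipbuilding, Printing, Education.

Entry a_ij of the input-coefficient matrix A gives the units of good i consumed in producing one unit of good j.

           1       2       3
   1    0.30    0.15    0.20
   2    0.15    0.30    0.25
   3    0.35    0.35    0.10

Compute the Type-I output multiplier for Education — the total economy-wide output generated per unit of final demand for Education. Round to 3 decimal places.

m_3 = 2.963

I − A =
  [   0.70    -0.15    -0.20]
  [  -0.15     0.70    -0.25]
  [  -0.35    -0.35     0.90]
Cofactors of I−A, C_ij = (−1)^(i+j)·(minor ij) (rows/columns in the sector order above):
  C_11 = (0.70)(0.90) − (-0.25)(-0.35) = 0.5425
  C_12 = −[(-0.15)(0.90) − (-0.25)(-0.35)] = 0.2225
  C_13 = (-0.15)(-0.35) − (0.70)(-0.35) = 0.2975
  C_21 = −[(-0.15)(0.90) − (-0.20)(-0.35)] = 0.2050
  C_22 = (0.70)(0.90) − (-0.20)(-0.35) = 0.5600
  C_23 = −[(0.70)(-0.35) − (-0.15)(-0.35)] = 0.2975
  C_31 = (-0.15)(-0.25) − (-0.20)(0.70) = 0.1775
  C_32 = −[(0.70)(-0.25) − (-0.20)(-0.15)] = 0.2050
  C_33 = (0.70)(0.70) − (-0.15)(-0.15) = 0.4675
det(I−A) = Σ_j (I−A)_1j·C_1j = (0.70)(0.5425) + (-0.15)(0.2225) + (-0.20)(0.2975) = 0.286875
adj(I−A) = Cᵀ =
  [ 0.5425   0.2050   0.1775]
  [ 0.2225   0.5600   0.2050]
  [ 0.2975   0.2975   0.4675]
(I − A)⁻¹ = adj(I−A) / det(I−A) ≈
  [   1.8911     0.7146     0.6187]
  [   0.7756     1.9521     0.7146]
  [   1.0370     1.0370     1.6296]
The output multiplier for sector j is the column-j sum of the Leontief inverse (I − A)⁻¹ = adj(I−A) / det(I−A).
Column 3 of adj(I−A): (0.1775, 0.2050, 0.4675); det(I−A) = 0.286875.
m_3 = (0.1775 + 0.2050 + 0.4675) / 0.286875 = 0.85 / 0.286875 ≈ 2.963.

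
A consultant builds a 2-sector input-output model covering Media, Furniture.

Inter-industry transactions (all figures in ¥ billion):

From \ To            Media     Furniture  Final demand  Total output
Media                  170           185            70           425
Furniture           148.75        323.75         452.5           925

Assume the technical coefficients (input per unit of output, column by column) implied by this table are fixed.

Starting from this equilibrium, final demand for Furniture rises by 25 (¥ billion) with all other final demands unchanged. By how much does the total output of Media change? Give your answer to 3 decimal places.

Δx_M = 15.625

Technical coefficients a_ij = z_ij / X_j:
  a_MM = 170/425 = 0.40, a_FM = 148.75/425 = 0.35
  a_MF = 185/925 = 0.20, a_FF = 323.75/925 = 0.35
I − A =
  [   0.60    -0.20]
  [  -0.35     0.65]
det(I−A) = (0.60)(0.65) − (-0.20)(-0.35) = 0.3200
adj(I−A) = [[0.65, 0.20], [0.35, 0.60]]
(I − A)⁻¹ = adj(I−A) / det(I−A) ≈
  [   2.0313     0.6250]
  [   1.0938     1.8750]
Δx = (I − A)⁻¹ Δd with Δd having +25 in the Furniture component and 0 elsewhere.
So Δx_M = L_MF · (+25), where L_MF = adj(I−A)_MF / det(I−A) = 0.20 / 0.3200.
Δx_M = 0.20 × (+25) / 0.3200 = 5.00 / 0.3200 = 15.625.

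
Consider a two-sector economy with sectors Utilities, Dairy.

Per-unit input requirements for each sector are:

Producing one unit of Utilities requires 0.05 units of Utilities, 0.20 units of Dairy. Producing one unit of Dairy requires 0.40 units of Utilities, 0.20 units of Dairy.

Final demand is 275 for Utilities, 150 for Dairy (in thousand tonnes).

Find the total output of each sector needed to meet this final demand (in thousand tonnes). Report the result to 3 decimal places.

I − A =
  [   0.95    -0.40]
  [  -0.20     0.80]
det(I−A) = (0.95)(0.80) − (-0.40)(-0.20) = 0.6800
adj(I−A) = [[0.80, 0.40], [0.20, 0.95]]
(I − A)⁻¹ = adj(I−A) / det(I−A) ≈
  [   1.1765     0.5882]
  [   0.2941     1.3971]
x = (I − A)⁻¹ d = adj(I−A)·d / det(I−A), with det(I−A) = 0.6800:
  x_U = (0.80·275 + 0.40·150) / 0.6800 = 280.00 / 0.6800 ≈ 411.765
  x_D = (0.20·275 + 0.95·150) / 0.6800 = 197.50 / 0.6800 ≈ 290.441

x_U = 411.765, x_D = 290.441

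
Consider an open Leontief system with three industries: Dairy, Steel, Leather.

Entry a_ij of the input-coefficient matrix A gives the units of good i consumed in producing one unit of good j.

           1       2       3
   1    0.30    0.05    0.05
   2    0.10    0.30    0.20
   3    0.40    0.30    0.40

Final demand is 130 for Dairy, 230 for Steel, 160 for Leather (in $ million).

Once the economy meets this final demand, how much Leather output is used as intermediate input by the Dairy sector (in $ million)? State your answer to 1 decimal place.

I − A =
  [   0.70    -0.05    -0.05]
  [  -0.10     0.70    -0.20]
  [  -0.40    -0.30     0.60]
Cofactors of I−A, C_ij = (−1)^(i+j)·(minor ij) (rows/columns in the sector order above):
  C_11 = (0.70)(0.60) − (-0.20)(-0.30) = 0.3600
  C_12 = −[(-0.10)(0.60) − (-0.20)(-0.40)] = 0.1400
  C_13 = (-0.10)(-0.30) − (0.70)(-0.40) = 0.3100
  C_21 = −[(-0.05)(0.60) − (-0.05)(-0.30)] = 0.0450
  C_22 = (0.70)(0.60) − (-0.05)(-0.40) = 0.4000
  C_23 = −[(0.70)(-0.30) − (-0.05)(-0.40)] = 0.2300
  C_31 = (-0.05)(-0.20) − (-0.05)(0.70) = 0.0450
  C_32 = −[(0.70)(-0.20) − (-0.05)(-0.10)] = 0.1450
  C_33 = (0.70)(0.70) − (-0.05)(-0.10) = 0.4850
det(I−A) = Σ_j (I−A)_1j·C_1j = (0.70)(0.3600) + (-0.05)(0.1400) + (-0.05)(0.3100) = 0.2295
adj(I−A) = Cᵀ =
  [ 0.3600   0.0450   0.0450]
  [ 0.1400   0.4000   0.1450]
  [ 0.3100   0.2300   0.4850]
(I − A)⁻¹ = adj(I−A) / det(I−A) ≈
  [   1.5686     0.1961     0.1961]
  [   0.6100     1.7429     0.6318]
  [   1.3508     1.0022     2.1133]
First solve x = (I − A)⁻¹ d = adj(I−A)·d / det(I−A); in particular x_1 = (0.3600·130 + 0.0450·230 + 0.0450·160) / 0.2295 = 64.35 / 0.2295 ≈ 280.392.
Intermediate flow from 3 to 1: z_31 = a_31 · x_1 = 0.40 × 64.35 / 0.2295 = 25.74 / 0.2295 ≈ 112.2.

z_31 = 112.2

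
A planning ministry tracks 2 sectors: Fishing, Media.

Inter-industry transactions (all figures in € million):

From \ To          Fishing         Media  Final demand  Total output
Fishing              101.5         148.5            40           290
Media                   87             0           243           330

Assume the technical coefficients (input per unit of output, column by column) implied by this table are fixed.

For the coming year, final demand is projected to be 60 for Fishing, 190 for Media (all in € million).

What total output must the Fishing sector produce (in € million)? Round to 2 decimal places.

Technical coefficients a_ij = z_ij / X_j:
  a_FF = 101.5/290 = 0.35, a_MF = 87/290 = 0.30
  a_FM = 148.5/330 = 0.45, a_MM = 0/330 = 0.00
I − A =
  [   0.65    -0.45]
  [  -0.30     1.00]
det(I−A) = (0.65)(1.00) − (-0.45)(-0.30) = 0.5150
adj(I−A) = [[1.00, 0.45], [0.30, 0.65]]
(I − A)⁻¹ = adj(I−A) / det(I−A) ≈
  [   1.9417     0.8738]
  [   0.5825     1.2621]
x = (I − A)⁻¹ d = adj(I−A)·d / det(I−A), with det(I−A) = 0.5150:
  x_F = (1.00·60 + 0.45·190) / 0.5150 = 145.50 / 0.5150 ≈ 282.52
  x_M = (0.30·60 + 0.65·190) / 0.5150 = 141.50 / 0.5150 ≈ 274.76

x_F = 282.52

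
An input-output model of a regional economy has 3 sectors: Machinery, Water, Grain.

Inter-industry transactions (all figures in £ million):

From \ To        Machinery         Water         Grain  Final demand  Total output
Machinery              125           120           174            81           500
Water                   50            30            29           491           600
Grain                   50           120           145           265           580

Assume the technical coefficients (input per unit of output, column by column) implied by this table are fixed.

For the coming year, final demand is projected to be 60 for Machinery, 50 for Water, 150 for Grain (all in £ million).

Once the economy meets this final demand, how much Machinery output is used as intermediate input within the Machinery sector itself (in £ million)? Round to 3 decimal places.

z_11 = 50.853

Technical coefficients a_ij = z_ij / X_j:
  a_11 = 125/500 = 0.25, a_21 = 50/500 = 0.10, a_31 = 50/500 = 0.10
  a_12 = 120/600 = 0.20, a_22 = 30/600 = 0.05, a_32 = 120/600 = 0.20
  a_13 = 174/580 = 0.30, a_23 = 29/580 = 0.05, a_33 = 145/580 = 0.25
I − A =
  [   0.75    -0.20    -0.30]
  [  -0.10     0.95    -0.05]
  [  -0.10    -0.20     0.75]
Cofactors of I−A, C_ij = (−1)^(i+j)·(minor ij) (rows/columns in the sector order above):
  C_11 = (0.95)(0.75) − (-0.05)(-0.20) = 0.7025
  C_12 = −[(-0.10)(0.75) − (-0.05)(-0.10)] = 0.0800
  C_13 = (-0.10)(-0.20) − (0.95)(-0.10) = 0.1150
  C_21 = −[(-0.20)(0.75) − (-0.30)(-0.20)] = 0.2100
  C_22 = (0.75)(0.75) − (-0.30)(-0.10) = 0.5325
  C_23 = −[(0.75)(-0.20) − (-0.20)(-0.10)] = 0.1700
  C_31 = (-0.20)(-0.05) − (-0.30)(0.95) = 0.2950
  C_32 = −[(0.75)(-0.05) − (-0.30)(-0.10)] = 0.0675
  C_33 = (0.75)(0.95) − (-0.20)(-0.10) = 0.6925
det(I−A) = Σ_j (I−A)_1j·C_1j = (0.75)(0.7025) + (-0.20)(0.0800) + (-0.30)(0.1150) = 0.476375
adj(I−A) = Cᵀ =
  [ 0.7025   0.2100   0.2950]
  [ 0.0800   0.5325   0.0675]
  [ 0.1150   0.1700   0.6925]
(I − A)⁻¹ = adj(I−A) / det(I−A) ≈
  [   1.4747     0.4408     0.6193]
  [   0.1679     1.1178     0.1417]
  [   0.2414     0.3569     1.4537]
First solve x = (I − A)⁻¹ d = adj(I−A)·d / det(I−A); in particular x_1 = (0.7025·60 + 0.2100·50 + 0.2950·150) / 0.476375 = 96.90 / 0.476375 ≈ 203.41118.
Intermediate flow from 1 to 1: z_11 = a_11 · x_1 = 0.25 × 96.90 / 0.476375 = 24.225 / 0.476375 ≈ 50.853.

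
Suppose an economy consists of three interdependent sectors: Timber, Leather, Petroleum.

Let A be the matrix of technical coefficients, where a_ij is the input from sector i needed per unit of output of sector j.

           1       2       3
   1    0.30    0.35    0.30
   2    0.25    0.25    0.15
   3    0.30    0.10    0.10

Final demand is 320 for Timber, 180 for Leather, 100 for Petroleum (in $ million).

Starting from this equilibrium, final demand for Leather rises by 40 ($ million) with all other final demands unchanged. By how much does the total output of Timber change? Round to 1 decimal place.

I − A =
  [   0.70    -0.35    -0.30]
  [  -0.25     0.75    -0.15]
  [  -0.30    -0.10     0.90]
Cofactors of I−A, C_ij = (−1)^(i+j)·(minor ij) (rows/columns in the sector order above):
  C_11 = (0.75)(0.90) − (-0.15)(-0.10) = 0.6600
  C_12 = −[(-0.25)(0.90) − (-0.15)(-0.30)] = 0.2700
  C_13 = (-0.25)(-0.10) − (0.75)(-0.30) = 0.2500
  C_21 = −[(-0.35)(0.90) − (-0.30)(-0.10)] = 0.3450
  C_22 = (0.70)(0.90) − (-0.30)(-0.30) = 0.5400
  C_23 = −[(0.70)(-0.10) − (-0.35)(-0.30)] = 0.1750
  C_31 = (-0.35)(-0.15) − (-0.30)(0.75) = 0.2775
  C_32 = −[(0.70)(-0.15) − (-0.30)(-0.25)] = 0.1800
  C_33 = (0.70)(0.75) − (-0.35)(-0.25) = 0.4375
det(I−A) = Σ_j (I−A)_1j·C_1j = (0.70)(0.6600) + (-0.35)(0.2700) + (-0.30)(0.2500) = 0.2925
adj(I−A) = Cᵀ =
  [ 0.6600   0.3450   0.2775]
  [ 0.2700   0.5400   0.1800]
  [ 0.2500   0.1750   0.4375]
(I − A)⁻¹ = adj(I−A) / det(I−A) ≈
  [   2.2564     1.1795     0.9487]
  [   0.9231     1.8462     0.6154]
  [   0.8547     0.5983     1.4957]
Δx = (I − A)⁻¹ Δd with Δd having +40 in the Leather component and 0 elsewhere.
So Δx_1 = L_12 · (+40), where L_12 = adj(I−A)_12 / det(I−A) = 0.3450 / 0.2925.
Δx_1 = 0.3450 × (+40) / 0.2925 = 13.80 / 0.2925 ≈ 47.2.

Δx_1 = 47.2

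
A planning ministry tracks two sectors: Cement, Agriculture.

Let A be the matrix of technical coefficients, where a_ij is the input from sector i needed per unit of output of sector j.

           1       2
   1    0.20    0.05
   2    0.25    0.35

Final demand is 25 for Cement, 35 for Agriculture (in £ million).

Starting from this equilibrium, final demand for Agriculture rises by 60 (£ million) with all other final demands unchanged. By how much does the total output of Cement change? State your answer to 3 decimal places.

I − A =
  [   0.80    -0.05]
  [  -0.25     0.65]
det(I−A) = (0.80)(0.65) − (-0.05)(-0.25) = 0.5075
adj(I−A) = [[0.65, 0.05], [0.25, 0.80]]
(I − A)⁻¹ = adj(I−A) / det(I−A) ≈
  [   1.2808     0.0985]
  [   0.4926     1.5764]
Δx = (I − A)⁻¹ Δd with Δd having +60 in the Agriculture component and 0 elsewhere.
So Δx_1 = L_12 · (+60), where L_12 = adj(I−A)_12 / det(I−A) = 0.05 / 0.5075.
Δx_1 = 0.05 × (+60) / 0.5075 = 3.00 / 0.5075 ≈ 5.911.

Δx_1 = 5.911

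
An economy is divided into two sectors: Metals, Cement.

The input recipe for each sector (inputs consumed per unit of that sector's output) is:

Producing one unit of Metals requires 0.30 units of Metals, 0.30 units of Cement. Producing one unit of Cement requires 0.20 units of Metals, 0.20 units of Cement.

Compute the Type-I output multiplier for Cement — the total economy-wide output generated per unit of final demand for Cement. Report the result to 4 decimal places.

I − A =
  [   0.70    -0.20]
  [  -0.30     0.80]
det(I−A) = (0.70)(0.80) − (-0.20)(-0.30) = 0.5000
adj(I−A) = [[0.80, 0.20], [0.30, 0.70]]
(I − A)⁻¹ = adj(I−A) / det(I−A) ≈
  [   1.60000     0.40000]
  [   0.60000     1.40000]
The output multiplier for sector j is the column-j sum of the Leontief inverse (I − A)⁻¹ = adj(I−A) / det(I−A).
Column C of adj(I−A): (0.20, 0.70); det(I−A) = 0.5000.
m_C = (0.20 + 0.70) / 0.5000 = 0.90 / 0.5000 = 1.8000.

m_C = 1.8000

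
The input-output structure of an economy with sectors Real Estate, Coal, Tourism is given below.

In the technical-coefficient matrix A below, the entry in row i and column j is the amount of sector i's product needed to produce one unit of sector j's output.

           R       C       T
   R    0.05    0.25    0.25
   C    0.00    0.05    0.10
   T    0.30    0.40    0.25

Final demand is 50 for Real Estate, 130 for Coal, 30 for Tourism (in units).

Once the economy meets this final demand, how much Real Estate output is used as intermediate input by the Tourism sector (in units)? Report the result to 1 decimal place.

z_RT = 44.8

I − A =
  [   0.95    -0.25    -0.25]
  [   0.00     0.95    -0.10]
  [  -0.30    -0.40     0.75]
Cofactors of I−A, C_ij = (−1)^(i+j)·(minor ij) (rows/columns in the sector order above):
  C_11 = (0.95)(0.75) − (-0.10)(-0.40) = 0.6725
  C_12 = −[(0.00)(0.75) − (-0.10)(-0.30)] = 0.0300
  C_13 = (0.00)(-0.40) − (0.95)(-0.30) = 0.2850
  C_21 = −[(-0.25)(0.75) − (-0.25)(-0.40)] = 0.2875
  C_22 = (0.95)(0.75) − (-0.25)(-0.30) = 0.6375
  C_23 = −[(0.95)(-0.40) − (-0.25)(-0.30)] = 0.4550
  C_31 = (-0.25)(-0.10) − (-0.25)(0.95) = 0.2625
  C_32 = −[(0.95)(-0.10) − (-0.25)(0.00)] = 0.0950
  C_33 = (0.95)(0.95) − (-0.25)(0.00) = 0.9025
det(I−A) = Σ_j (I−A)_1j·C_1j = (0.95)(0.6725) + (-0.25)(0.0300) + (-0.25)(0.2850) = 0.560125
adj(I−A) = Cᵀ =
  [ 0.6725   0.2875   0.2625]
  [ 0.0300   0.6375   0.0950]
  [ 0.2850   0.4550   0.9025]
(I − A)⁻¹ = adj(I−A) / det(I−A) ≈
  [   1.2006     0.5133     0.4686]
  [   0.0536     1.1381     0.1696]
  [   0.5088     0.8123     1.6112]
First solve x = (I − A)⁻¹ d = adj(I−A)·d / det(I−A); in particular x_T = (0.2850·50 + 0.4550·130 + 0.9025·30) / 0.560125 = 100.475 / 0.560125 ≈ 179.380.
Intermediate flow from R to T: z_RT = a_RT · x_T = 0.25 × 100.475 / 0.560125 = 25.11875 / 0.560125 ≈ 44.8.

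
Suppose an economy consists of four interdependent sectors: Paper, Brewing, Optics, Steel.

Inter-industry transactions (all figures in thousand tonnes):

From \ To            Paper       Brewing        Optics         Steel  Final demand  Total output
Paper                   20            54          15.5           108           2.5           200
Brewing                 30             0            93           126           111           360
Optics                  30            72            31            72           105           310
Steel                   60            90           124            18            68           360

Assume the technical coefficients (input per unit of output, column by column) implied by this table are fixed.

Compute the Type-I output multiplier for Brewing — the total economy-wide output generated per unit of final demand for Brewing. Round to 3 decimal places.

Technical coefficients a_ij = z_ij / X_j:
  a_11 = 20/200 = 0.10, a_21 = 30/200 = 0.15, a_31 = 30/200 = 0.15, a_41 = 60/200 = 0.30
  a_12 = 54/360 = 0.15, a_22 = 0/360 = 0.00, a_32 = 72/360 = 0.20, a_42 = 90/360 = 0.25
  a_13 = 15.5/310 = 0.05, a_23 = 93/310 = 0.30, a_33 = 31/310 = 0.10, a_43 = 124/310 = 0.40
  a_14 = 108/360 = 0.30, a_24 = 126/360 = 0.35, a_34 = 72/360 = 0.20, a_44 = 18/360 = 0.05
I − A =
  [   0.90    -0.15    -0.05    -0.30]
  [  -0.15     1.00    -0.30    -0.35]
  [  -0.15    -0.20     0.90    -0.20]
  [  -0.30    -0.25    -0.40     0.95]
Compute the cofactors C_ij = (−1)^(i+j)·(3×3 minor ij) of I−A; the adjugate is their transpose:
adj(I−A) = Cᵀ =
  [ 0.596250   0.219750   0.249375   0.321750]
  [ 0.292500   0.588375   0.385875   0.390375]
  [ 0.246375   0.239625   0.637875   0.300375]
  [ 0.369000   0.325125   0.448875   0.720000]
det(I−A) = Σ_j (I−A)_1j·C_1j = (0.90)(0.596250) + (-0.15)(0.292500) + (-0.05)(0.246375) + (-0.30)(0.369000) = 0.36973125
(I − A)⁻¹ = adj(I−A) / det(I−A) ≈
  [   1.6127     0.5944     0.6745     0.8702]
  [   0.7911     1.5914     1.0437     1.0558]
  [   0.6664     0.6481     1.7252     0.8124]
  [   0.9980     0.8794     1.2141     1.9474]
The output multiplier for sector j is the column-j sum of the Leontief inverse (I − A)⁻¹ = adj(I−A) / det(I−A).
Column 2 of adj(I−A): (0.219750, 0.588375, 0.239625, 0.325125); det(I−A) = 0.36973125.
m_2 = (0.219750 + 0.588375 + 0.239625 + 0.325125) / 0.36973125 = 1.372875 / 0.36973125 ≈ 3.713.

m_2 = 3.713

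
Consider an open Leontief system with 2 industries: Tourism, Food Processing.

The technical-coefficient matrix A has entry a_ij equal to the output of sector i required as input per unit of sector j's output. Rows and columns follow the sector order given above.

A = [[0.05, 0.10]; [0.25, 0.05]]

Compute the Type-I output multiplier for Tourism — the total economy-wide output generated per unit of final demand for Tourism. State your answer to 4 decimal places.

I − A =
  [   0.95    -0.10]
  [  -0.25     0.95]
det(I−A) = (0.95)(0.95) − (-0.10)(-0.25) = 0.8775
adj(I−A) = [[0.95, 0.10], [0.25, 0.95]]
(I − A)⁻¹ = adj(I−A) / det(I−A) ≈
  [   1.08262     0.11396]
  [   0.28490     1.08262]
The output multiplier for sector j is the column-j sum of the Leontief inverse (I − A)⁻¹ = adj(I−A) / det(I−A).
Column T of adj(I−A): (0.95, 0.25); det(I−A) = 0.8775.
m_T = (0.95 + 0.25) / 0.8775 = 1.20 / 0.8775 ≈ 1.3675.

m_T = 1.3675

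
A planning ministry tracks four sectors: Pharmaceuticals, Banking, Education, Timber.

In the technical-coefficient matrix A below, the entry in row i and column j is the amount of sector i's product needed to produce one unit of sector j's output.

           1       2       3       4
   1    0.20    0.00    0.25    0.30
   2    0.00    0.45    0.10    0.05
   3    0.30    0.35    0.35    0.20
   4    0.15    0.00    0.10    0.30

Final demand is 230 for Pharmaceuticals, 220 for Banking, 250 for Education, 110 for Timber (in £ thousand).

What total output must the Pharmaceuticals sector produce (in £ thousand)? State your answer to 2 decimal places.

x_1 = 913.29

I − A =
  [   0.80     0.00    -0.25    -0.30]
  [   0.00     0.55    -0.10    -0.05]
  [  -0.30    -0.35     0.65    -0.20]
  [  -0.15     0.00    -0.10     0.70]
Compute the cofactors C_ij = (−1)^(i+j)·(3×3 minor ij) of I−A; the adjugate is their transpose:
adj(I−A) = Cᵀ =
  [ 0.213000   0.071750   0.112750   0.128625]
  [ 0.030375   0.249750   0.057375   0.047250]
  [ 0.134625   0.180250   0.283250   0.151500]
  [ 0.064875   0.041125   0.064625   0.216750]
det(I−A) = Σ_j (I−A)_1j·C_1j = (0.80)(0.213000) + (0.00)(0.030375) + (-0.25)(0.134625) + (-0.30)(0.064875) = 0.11728125
(I − A)⁻¹ = adj(I−A) / det(I−A) ≈
  [   1.8161     0.6118     0.9614     1.0967]
  [   0.2590     2.1295     0.4892     0.4029]
  [   1.1479     1.5369     2.4151     1.2918]
  [   0.5532     0.3507     0.5510     1.8481]
x = (I − A)⁻¹ d = adj(I−A)·d / det(I−A), with det(I−A) = 0.11728125:
  x_1 = (0.213000·230 + 0.071750·220 + 0.112750·250 + 0.128625·110) / 0.11728125 = 107.11125 / 0.11728125 ≈ 913.29
  x_2 = (0.030375·230 + 0.249750·220 + 0.057375·250 + 0.047250·110) / 0.11728125 = 81.4725 / 0.11728125 ≈ 694.68
  x_3 = (0.134625·230 + 0.180250·220 + 0.283250·250 + 0.151500·110) / 0.11728125 = 158.09625 / 0.11728125 ≈ 1348.01
  x_4 = (0.064875·230 + 0.041125·220 + 0.064625·250 + 0.216750·110) / 0.11728125 = 63.9675 / 0.11728125 ≈ 545.42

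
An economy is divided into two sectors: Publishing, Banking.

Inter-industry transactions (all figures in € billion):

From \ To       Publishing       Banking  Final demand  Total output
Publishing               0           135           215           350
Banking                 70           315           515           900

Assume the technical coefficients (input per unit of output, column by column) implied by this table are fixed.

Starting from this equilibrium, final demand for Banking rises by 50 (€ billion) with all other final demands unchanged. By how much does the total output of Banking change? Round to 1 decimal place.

Δx_2 = 80.6

Technical coefficients a_ij = z_ij / X_j:
  a_11 = 0/350 = 0.00, a_21 = 70/350 = 0.20
  a_12 = 135/900 = 0.15, a_22 = 315/900 = 0.35
I − A =
  [   1.00    -0.15]
  [  -0.20     0.65]
det(I−A) = (1.00)(0.65) − (-0.15)(-0.20) = 0.6200
adj(I−A) = [[0.65, 0.15], [0.20, 1.00]]
(I − A)⁻¹ = adj(I−A) / det(I−A) ≈
  [   1.0484     0.2419]
  [   0.3226     1.6129]
Δx = (I − A)⁻¹ Δd with Δd having +50 in the Banking component and 0 elsewhere.
So Δx_2 = L_22 · (+50), where L_22 = adj(I−A)_22 / det(I−A) = 1.00 / 0.6200.
Δx_2 = 1.00 × (+50) / 0.6200 = 50.00 / 0.6200 ≈ 80.6.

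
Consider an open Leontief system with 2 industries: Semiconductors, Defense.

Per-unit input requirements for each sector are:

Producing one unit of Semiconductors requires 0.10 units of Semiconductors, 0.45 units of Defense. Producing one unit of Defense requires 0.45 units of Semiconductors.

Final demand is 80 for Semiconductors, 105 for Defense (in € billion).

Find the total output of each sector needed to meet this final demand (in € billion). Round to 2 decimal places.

I − A =
  [   0.90    -0.45]
  [  -0.45     1.00]
det(I−A) = (0.90)(1.00) − (-0.45)(-0.45) = 0.6975
adj(I−A) = [[1.00, 0.45], [0.45, 0.90]]
(I − A)⁻¹ = adj(I−A) / det(I−A) ≈
  [   1.4337     0.6452]
  [   0.6452     1.2903]
x = (I − A)⁻¹ d = adj(I−A)·d / det(I−A), with det(I−A) = 0.6975:
  x_1 = (1.00·80 + 0.45·105) / 0.6975 = 127.25 / 0.6975 ≈ 182.44
  x_2 = (0.45·80 + 0.90·105) / 0.6975 = 130.50 / 0.6975 ≈ 187.10

x_1 = 182.44, x_2 = 187.10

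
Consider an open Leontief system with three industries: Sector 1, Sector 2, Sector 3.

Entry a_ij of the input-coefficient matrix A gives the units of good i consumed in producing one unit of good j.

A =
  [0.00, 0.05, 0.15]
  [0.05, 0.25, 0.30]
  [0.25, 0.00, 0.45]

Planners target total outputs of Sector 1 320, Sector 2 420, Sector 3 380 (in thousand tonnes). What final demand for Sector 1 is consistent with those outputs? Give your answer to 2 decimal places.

I − A =
  [   1.00    -0.05    -0.15]
  [  -0.05     0.75    -0.30]
  [  -0.25     0.00     0.55]
d = (I − A) x:
  d_1 = (+1.00)·320 + (-0.05)·420 + (-0.15)·380 = 242.00
  d_2 = (-0.05)·320 + (+0.75)·420 + (-0.30)·380 = 185.00
  d_3 = (-0.25)·320 + (+0.00)·420 + (+0.55)·380 = 129.00

d_1 = 242.00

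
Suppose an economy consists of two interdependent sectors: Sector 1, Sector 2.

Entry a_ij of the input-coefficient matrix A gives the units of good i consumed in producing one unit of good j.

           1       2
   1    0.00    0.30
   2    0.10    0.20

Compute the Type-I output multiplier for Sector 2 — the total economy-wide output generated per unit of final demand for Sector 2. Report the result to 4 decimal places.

m_2 = 1.6883

I − A =
  [   1.00    -0.30]
  [  -0.10     0.80]
det(I−A) = (1.00)(0.80) − (-0.30)(-0.10) = 0.7700
adj(I−A) = [[0.80, 0.30], [0.10, 1.00]]
(I − A)⁻¹ = adj(I−A) / det(I−A) ≈
  [   1.03896     0.38961]
  [   0.12987     1.29870]
The output multiplier for sector j is the column-j sum of the Leontief inverse (I − A)⁻¹ = adj(I−A) / det(I−A).
Column 2 of adj(I−A): (0.30, 1.00); det(I−A) = 0.7700.
m_2 = (0.30 + 1.00) / 0.7700 = 1.30 / 0.7700 ≈ 1.6883.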